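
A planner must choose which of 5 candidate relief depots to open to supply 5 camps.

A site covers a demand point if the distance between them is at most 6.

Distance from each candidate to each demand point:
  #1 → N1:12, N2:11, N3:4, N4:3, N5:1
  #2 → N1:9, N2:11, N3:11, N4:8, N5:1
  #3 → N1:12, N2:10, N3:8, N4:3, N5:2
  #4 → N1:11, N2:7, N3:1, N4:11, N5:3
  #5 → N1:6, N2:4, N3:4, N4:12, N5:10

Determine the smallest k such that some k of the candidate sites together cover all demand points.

Coverage sets (demand points within 6 of each site):
  #1: {N3, N4, N5}
  #2: {N5}
  #3: {N4, N5}
  #4: {N3, N5}
  #5: {N1, N2, N3}
No single site covers all 5 demand points.
But {#1, #5} covers everything, so the minimum is 2.

2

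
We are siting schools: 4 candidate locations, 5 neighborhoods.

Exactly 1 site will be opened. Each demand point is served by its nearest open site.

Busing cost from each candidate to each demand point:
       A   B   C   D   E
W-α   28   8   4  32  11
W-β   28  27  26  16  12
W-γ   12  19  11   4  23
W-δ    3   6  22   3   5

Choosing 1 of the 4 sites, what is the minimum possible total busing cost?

Open {W-δ}.
  A→W-δ 3, B→W-δ 6, C→W-δ 22, D→W-δ 3, E→W-δ 5  ⇒ total 39.
Compare {W-γ}: total 69.
Compare {W-α}: total 83.
No size-1 selection does better; minimum is 39.

39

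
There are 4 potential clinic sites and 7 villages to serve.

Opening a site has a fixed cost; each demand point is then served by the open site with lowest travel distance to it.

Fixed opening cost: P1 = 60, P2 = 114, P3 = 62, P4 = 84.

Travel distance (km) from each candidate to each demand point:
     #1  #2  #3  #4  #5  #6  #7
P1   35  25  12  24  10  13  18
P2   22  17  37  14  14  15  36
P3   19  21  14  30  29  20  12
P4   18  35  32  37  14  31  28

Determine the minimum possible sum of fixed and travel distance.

197

Open {P1}: assign each demand point to its cheapest open site.
  #1→P1 35, #2→P1 25, #3→P1 12, #4→P1 24, #5→P1 10, #6→P1 13, #7→P1 18
  travel distance 137, fixed 60 → total 197.
Compare {P3}: travel distance 145 + fixed 62 = 207.
Compare {P1, P3}: travel distance 111 + fixed 122 = 233.
Compare {P1, P4}: travel distance 120 + fixed 144 = 264.
All other subsets cost ≥ 207. Minimum total cost: 197.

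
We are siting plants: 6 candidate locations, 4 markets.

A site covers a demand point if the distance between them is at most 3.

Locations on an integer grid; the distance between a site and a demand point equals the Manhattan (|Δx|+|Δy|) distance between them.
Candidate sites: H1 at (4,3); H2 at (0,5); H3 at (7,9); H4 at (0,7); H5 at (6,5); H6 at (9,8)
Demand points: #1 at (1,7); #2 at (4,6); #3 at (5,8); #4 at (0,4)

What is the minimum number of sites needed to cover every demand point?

3

Coverage sets (demand points within 3 of each site):
  H1: {#2}
  H2: {#1, #4}
  H3: {#3}
  H4: {#1, #4}
  H5: {#2}
  H6: {}
No 2 sites suffice: every size-2 union leaves at least one demand point uncovered.
But {H1, H2, H3} covers everything, so the minimum is 3.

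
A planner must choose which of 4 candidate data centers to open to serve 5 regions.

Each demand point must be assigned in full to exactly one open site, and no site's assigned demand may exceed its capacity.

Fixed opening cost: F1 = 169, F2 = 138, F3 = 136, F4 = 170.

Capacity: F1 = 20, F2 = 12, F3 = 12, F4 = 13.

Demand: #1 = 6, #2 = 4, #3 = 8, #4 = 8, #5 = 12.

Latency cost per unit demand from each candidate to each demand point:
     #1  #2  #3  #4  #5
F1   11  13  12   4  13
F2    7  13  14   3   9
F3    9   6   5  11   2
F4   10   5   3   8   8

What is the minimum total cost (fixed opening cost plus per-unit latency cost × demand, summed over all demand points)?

641

Open {F1, F3, F4}; cheapest assignment that respects the capacities:
  F1 (cap 20, load 14): #1, #4 — cost 6×11 + 8×4 = 98
  F3 (cap 12, load 12): #5 — cost 12×2 = 24
  F4 (cap 13, load 12): #2, #3 — cost 4×5 + 8×3 = 44
  Shipping 166, fixed 475 → total 641.
  Any other capacity-feasible assignment to {F1, F3, F4} ships for at least 166.
Compare {F1, F2, F3}: its best feasible assignment gives total 689.
Compare {F1, F2, F4}: its best feasible assignment gives total 727.
Every other set of open sites that can feasibly serve all demand totals ≥ 689 even under its best assignment. Minimum: 641.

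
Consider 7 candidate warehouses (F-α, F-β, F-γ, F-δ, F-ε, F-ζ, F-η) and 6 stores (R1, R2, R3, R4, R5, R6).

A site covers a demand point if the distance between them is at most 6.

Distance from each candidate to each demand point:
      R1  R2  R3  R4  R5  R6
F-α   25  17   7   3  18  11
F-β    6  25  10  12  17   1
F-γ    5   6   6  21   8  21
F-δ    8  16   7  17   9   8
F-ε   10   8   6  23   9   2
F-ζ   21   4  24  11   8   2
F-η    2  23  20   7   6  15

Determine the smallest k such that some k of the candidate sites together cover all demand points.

4

Coverage sets (demand points within 6 of each site):
  F-α: {R4}
  F-β: {R1, R6}
  F-γ: {R1, R2, R3}
  F-δ: {}
  F-ε: {R3, R6}
  F-ζ: {R2, R6}
  F-η: {R1, R5}
No 3 sites suffice: every size-3 union leaves at least one demand point uncovered.
But {F-α, F-β, F-γ, F-η} covers everything, so the minimum is 4.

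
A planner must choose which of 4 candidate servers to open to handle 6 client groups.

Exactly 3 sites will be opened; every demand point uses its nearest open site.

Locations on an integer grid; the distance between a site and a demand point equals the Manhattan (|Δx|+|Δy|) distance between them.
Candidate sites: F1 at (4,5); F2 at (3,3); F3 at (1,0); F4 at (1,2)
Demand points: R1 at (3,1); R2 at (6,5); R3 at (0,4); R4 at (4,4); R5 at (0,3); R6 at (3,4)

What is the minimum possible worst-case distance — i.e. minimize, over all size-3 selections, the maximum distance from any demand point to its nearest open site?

3

Open {F1, F2, F4}.
  Farthest demand point is R3 at distance 3 (to F4); all others are ≤ 3.
With {F1, F3, F4} the worst case is 3.
With {F1, F2, F3} the worst case is 4.
No size-3 selection achieves below 3.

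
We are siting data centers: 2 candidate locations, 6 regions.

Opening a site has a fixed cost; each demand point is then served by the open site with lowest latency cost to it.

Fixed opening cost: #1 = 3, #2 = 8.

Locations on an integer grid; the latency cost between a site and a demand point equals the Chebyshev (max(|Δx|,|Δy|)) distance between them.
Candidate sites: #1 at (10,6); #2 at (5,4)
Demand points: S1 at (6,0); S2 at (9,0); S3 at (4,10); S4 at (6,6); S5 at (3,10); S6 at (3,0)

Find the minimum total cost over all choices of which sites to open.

Open {#2}: assign each demand point to its cheapest open site.
  S1→#2 4, S2→#2 4, S3→#2 6, S4→#2 2, S5→#2 6, S6→#2 4
  latency cost 26, fixed 8 → total 34.
Compare {#1, #2}: latency cost 26 + fixed 11 = 37.
Compare {#1}: latency cost 36 + fixed 3 = 39.

34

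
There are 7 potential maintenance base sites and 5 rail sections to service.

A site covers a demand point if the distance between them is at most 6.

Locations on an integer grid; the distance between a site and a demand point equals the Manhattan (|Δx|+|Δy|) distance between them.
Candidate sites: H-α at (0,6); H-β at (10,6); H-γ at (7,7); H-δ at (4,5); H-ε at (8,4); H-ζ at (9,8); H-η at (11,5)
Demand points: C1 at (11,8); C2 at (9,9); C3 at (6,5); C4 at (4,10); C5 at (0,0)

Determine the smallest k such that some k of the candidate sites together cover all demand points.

2

Coverage sets (demand points within 6 of each site):
  H-α: {C5}
  H-β: {C1, C2, C3}
  H-γ: {C1, C2, C3, C4}
  H-δ: {C3, C4}
  H-ε: {C2, C3}
  H-ζ: {C1, C2, C3}
  H-η: {C1, C2, C3}
No single site covers all 5 demand points.
But {H-α, H-γ} covers everything, so the minimum is 2.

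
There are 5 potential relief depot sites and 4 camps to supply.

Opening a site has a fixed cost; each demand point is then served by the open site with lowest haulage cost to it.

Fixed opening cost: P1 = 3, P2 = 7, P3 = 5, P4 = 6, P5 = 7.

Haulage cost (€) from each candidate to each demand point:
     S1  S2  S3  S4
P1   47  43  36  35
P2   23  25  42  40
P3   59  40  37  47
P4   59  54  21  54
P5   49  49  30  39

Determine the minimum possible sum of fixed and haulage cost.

Open {P1, P2, P4}: assign each demand point to its cheapest open site.
  S1→P2 23, S2→P2 25, S3→P4 21, S4→P1 35
  haulage cost 104, fixed 16 → total 120.
Compare {P2, P4}: haulage cost 109 + fixed 13 = 122.
Compare {P1, P2, P3, P4}: haulage cost 104 + fixed 21 = 125.
Compare {P2, P3, P4}: haulage cost 109 + fixed 18 = 127.
All other subsets cost ≥ 122. Minimum total cost: 120.

120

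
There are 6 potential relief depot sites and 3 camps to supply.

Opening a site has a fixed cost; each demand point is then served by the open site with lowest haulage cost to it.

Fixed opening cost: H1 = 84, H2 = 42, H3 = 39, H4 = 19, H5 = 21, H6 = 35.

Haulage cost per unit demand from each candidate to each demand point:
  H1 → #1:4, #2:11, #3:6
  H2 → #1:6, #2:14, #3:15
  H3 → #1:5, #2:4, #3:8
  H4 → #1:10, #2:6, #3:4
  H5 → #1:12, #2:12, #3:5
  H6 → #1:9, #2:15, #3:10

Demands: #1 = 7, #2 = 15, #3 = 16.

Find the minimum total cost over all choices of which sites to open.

Open {H3, H4}: assign each demand point to its cheapest open site.
  #1→H3 7×5=35, #2→H3 15×4=60, #3→H4 16×4=64
  haulage cost 159, fixed 58 → total 217.
Compare {H3, H5}: haulage cost 175 + fixed 60 = 235.
Compare {H3, H4, H5}: haulage cost 159 + fixed 79 = 238.
Compare {H4}: haulage cost 224 + fixed 19 = 243.
All other subsets cost ≥ 235. Minimum total cost: 217.

217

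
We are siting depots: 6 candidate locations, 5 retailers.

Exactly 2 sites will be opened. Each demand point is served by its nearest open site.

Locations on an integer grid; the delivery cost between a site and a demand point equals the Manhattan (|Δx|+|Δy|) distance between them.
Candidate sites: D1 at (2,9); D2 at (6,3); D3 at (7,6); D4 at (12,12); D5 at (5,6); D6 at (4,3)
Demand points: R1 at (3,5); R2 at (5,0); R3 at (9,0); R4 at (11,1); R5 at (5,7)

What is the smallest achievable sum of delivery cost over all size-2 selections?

21

Open {D2, D5}.
  R1→D5 3, R2→D2 4, R3→D2 6, R4→D2 7, R5→D5 1  ⇒ total 21.
Compare {D2, D3}: total 25.
Compare {D2, D6}: total 25.
No size-2 selection does better; minimum is 21.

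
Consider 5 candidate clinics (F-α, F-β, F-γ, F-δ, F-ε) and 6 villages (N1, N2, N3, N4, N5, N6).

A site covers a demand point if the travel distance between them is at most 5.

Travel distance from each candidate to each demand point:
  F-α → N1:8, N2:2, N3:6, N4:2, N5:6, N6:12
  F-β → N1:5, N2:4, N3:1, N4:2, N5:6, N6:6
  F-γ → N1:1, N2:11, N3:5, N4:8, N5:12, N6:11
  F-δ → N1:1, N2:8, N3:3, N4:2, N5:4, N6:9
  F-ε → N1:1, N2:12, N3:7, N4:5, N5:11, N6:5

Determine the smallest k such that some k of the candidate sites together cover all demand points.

3

Coverage sets (demand points within 5 of each site):
  F-α: {N2, N4}
  F-β: {N1, N2, N3, N4}
  F-γ: {N1, N3}
  F-δ: {N1, N3, N4, N5}
  F-ε: {N1, N4, N6}
No 2 sites suffice: every size-2 union leaves at least one demand point uncovered.
But {F-α, F-δ, F-ε} covers everything, so the minimum is 3.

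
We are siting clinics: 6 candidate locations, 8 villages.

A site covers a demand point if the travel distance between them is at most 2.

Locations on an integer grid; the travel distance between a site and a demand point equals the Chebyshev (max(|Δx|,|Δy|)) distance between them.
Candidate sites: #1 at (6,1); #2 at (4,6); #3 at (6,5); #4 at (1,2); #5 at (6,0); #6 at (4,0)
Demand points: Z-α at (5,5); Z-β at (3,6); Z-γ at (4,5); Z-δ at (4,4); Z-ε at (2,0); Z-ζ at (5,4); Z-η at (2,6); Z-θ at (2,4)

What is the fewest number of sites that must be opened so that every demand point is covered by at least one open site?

2

Coverage sets (demand points within 2 of each site):
  #1: {}
  #2: {Z-α, Z-β, Z-γ, Z-δ, Z-ζ, Z-η, Z-θ}
  #3: {Z-α, Z-γ, Z-δ, Z-ζ}
  #4: {Z-ε, Z-θ}
  #5: {}
  #6: {Z-ε}
No single site covers all 8 demand points.
But {#2, #4} covers everything, so the minimum is 2.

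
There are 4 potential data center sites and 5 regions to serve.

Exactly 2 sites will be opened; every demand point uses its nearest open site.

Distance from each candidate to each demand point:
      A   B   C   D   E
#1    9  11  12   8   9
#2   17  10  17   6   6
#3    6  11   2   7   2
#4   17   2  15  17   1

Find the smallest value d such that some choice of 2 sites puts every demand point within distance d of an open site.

Open {#3, #4}.
  Farthest demand point is D at distance 7 (to #3); all others are ≤ 7.
With {#2, #3} the worst case is 10.
With {#1, #3} the worst case is 11.
No size-2 selection achieves below 7.

7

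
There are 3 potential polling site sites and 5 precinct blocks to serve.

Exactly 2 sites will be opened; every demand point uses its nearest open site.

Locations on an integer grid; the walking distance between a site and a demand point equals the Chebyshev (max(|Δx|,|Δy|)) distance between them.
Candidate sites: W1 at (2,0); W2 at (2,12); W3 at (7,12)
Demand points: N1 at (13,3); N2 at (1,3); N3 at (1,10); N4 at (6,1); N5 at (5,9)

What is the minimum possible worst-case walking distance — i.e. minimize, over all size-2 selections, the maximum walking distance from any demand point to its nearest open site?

Open {W1, W3}.
  Farthest demand point is N1 at walking distance 9 (to W3); all others are ≤ 9.
With {W1, W2} the worst case is 11.
With {W2, W3} the worst case is 11.
No size-2 selection achieves below 9.

9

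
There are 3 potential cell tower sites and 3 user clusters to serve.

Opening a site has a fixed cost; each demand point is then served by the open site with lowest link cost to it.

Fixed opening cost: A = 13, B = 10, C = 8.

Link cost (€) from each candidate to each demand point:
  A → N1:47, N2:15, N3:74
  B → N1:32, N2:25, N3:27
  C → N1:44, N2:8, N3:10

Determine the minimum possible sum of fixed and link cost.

68

Open {B, C}: assign each demand point to its cheapest open site.
  N1→B 32, N2→C 8, N3→C 10
  link cost 50, fixed 18 → total 68.
Compare {C}: link cost 62 + fixed 8 = 70.
Compare {A, B, C}: link cost 50 + fixed 31 = 81.
Compare {A, C}: link cost 62 + fixed 21 = 83.
All other subsets cost ≥ 70. Minimum total cost: 68.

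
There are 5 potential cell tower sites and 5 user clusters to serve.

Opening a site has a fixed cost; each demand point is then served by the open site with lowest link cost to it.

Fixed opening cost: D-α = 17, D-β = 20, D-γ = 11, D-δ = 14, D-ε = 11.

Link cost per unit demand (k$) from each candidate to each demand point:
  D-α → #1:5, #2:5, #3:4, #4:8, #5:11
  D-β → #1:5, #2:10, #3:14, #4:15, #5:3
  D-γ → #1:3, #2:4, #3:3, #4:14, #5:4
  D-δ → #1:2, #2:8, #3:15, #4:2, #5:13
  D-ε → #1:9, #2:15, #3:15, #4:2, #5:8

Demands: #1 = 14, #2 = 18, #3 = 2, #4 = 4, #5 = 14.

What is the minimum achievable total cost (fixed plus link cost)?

195

Open {D-γ, D-δ}: assign each demand point to its cheapest open site.
  #1→D-δ 14×2=28, #2→D-γ 18×4=72, #3→D-γ 2×3=6, #4→D-δ 4×2=8, #5→D-γ 14×4=56
  link cost 170, fixed 25 → total 195.
Compare {D-β, D-γ, D-δ}: link cost 156 + fixed 45 = 201.
Compare {D-γ, D-ε}: link cost 184 + fixed 22 = 206.
Compare {D-γ, D-δ, D-ε}: link cost 170 + fixed 36 = 206.
All other subsets cost ≥ 201. Minimum total cost: 195.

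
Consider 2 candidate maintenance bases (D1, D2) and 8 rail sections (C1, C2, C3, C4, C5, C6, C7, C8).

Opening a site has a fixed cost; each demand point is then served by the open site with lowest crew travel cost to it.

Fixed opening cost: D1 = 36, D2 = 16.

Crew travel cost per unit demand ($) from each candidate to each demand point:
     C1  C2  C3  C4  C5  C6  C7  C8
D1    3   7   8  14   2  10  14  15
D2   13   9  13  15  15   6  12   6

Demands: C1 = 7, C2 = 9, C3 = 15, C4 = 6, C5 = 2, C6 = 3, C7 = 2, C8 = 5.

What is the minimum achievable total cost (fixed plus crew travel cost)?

Open {D1, D2}: assign each demand point to its cheapest open site.
  C1→D1 7×3=21, C2→D1 9×7=63, C3→D1 15×8=120, C4→D1 6×14=84, C5→D1 2×2=4, C6→D2 3×6=18, C7→D2 2×12=24, C8→D2 5×6=30
  crew travel cost 364, fixed 52 → total 416.
Compare {D1}: crew travel cost 425 + fixed 36 = 461.
Compare {D2}: crew travel cost 559 + fixed 16 = 575.

416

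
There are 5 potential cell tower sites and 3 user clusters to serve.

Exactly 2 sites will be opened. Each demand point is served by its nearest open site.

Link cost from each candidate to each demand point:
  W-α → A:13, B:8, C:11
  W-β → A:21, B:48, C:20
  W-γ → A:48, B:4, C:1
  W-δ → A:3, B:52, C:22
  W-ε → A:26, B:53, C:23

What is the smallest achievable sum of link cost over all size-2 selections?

Open {W-γ, W-δ}.
  A→W-δ 3, B→W-γ 4, C→W-γ 1  ⇒ total 8.
Compare {W-α, W-γ}: total 18.
Compare {W-α, W-δ}: total 22.
No size-2 selection does better; minimum is 8.

8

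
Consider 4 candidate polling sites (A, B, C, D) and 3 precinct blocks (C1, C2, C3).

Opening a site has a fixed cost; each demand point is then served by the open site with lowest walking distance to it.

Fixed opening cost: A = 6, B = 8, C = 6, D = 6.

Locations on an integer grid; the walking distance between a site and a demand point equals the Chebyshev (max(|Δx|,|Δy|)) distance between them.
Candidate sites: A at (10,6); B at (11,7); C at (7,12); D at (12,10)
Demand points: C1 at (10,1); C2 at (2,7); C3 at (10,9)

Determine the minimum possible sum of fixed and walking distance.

Open {A}: assign each demand point to its cheapest open site.
  C1→A 5, C2→A 8, C3→A 3
  walking distance 16, fixed 6 → total 22.
Compare {B}: walking distance 17 + fixed 8 = 25.
Compare {C}: walking distance 19 + fixed 6 = 25.
Compare {A, C}: walking distance 13 + fixed 12 = 25.
All other subsets cost ≥ 25. Minimum total cost: 22.

22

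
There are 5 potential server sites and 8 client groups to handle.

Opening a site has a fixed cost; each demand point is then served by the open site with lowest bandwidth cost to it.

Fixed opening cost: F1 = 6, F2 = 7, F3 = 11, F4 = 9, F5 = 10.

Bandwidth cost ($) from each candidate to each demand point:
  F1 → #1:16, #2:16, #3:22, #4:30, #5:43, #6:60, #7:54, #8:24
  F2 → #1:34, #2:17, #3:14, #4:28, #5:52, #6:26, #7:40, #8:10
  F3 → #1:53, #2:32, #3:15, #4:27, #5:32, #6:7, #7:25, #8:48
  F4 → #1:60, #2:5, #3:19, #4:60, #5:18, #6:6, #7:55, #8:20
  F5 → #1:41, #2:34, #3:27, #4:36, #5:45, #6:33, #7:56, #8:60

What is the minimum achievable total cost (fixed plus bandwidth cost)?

Open {F1, F2, F3, F4}: assign each demand point to its cheapest open site.
  #1→F1 16, #2→F4 5, #3→F2 14, #4→F3 27, #5→F4 18, #6→F4 6, #7→F3 25, #8→F2 10
  bandwidth cost 121, fixed 33 → total 154.
Compare {F1, F3, F4}: bandwidth cost 132 + fixed 26 = 158.
Compare {F1, F2, F4}: bandwidth cost 137 + fixed 22 = 159.
Compare {F1, F2, F3, F4, F5}: bandwidth cost 121 + fixed 43 = 164.
All other subsets cost ≥ 158. Minimum total cost: 154.

154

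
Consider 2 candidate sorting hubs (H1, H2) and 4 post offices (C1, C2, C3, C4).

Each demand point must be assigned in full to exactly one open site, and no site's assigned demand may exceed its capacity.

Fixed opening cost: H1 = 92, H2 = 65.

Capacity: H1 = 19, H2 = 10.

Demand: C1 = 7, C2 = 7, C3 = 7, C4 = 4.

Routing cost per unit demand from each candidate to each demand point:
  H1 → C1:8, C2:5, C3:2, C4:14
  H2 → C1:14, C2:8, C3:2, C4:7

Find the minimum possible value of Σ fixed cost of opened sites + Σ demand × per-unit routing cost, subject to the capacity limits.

318

Open {H1, H2}; cheapest assignment that respects the capacities:
  H1 (cap 19, load 18): C1, C2, C4 — cost 7×8 + 7×5 + 4×14 = 147
  H2 (cap 10, load 7): C3 — cost 7×2 = 14
  Shipping 161, fixed 157 → total 318.
  Any other capacity-feasible assignment to {H1, H2} ships for at least 161.
Total demand is 25 and no other set of sites has combined capacity ≥ 25, so {H1, H2} is the only feasible choice of open sites. Minimum: 318.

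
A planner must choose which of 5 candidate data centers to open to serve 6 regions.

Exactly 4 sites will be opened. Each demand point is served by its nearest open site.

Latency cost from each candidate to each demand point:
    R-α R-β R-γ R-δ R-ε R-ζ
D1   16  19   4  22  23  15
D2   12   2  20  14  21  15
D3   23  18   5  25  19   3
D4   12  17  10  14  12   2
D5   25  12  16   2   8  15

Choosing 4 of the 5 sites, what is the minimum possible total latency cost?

Open {D1, D2, D4, D5}.
  R-α→D2 12, R-β→D2 2, R-γ→D1 4, R-δ→D5 2, R-ε→D5 8, R-ζ→D4 2  ⇒ total 30.
Compare {D1, D2, D3, D5}: total 31.
Compare {D2, D3, D4, D5}: total 31.
No size-4 selection does better; minimum is 30.

30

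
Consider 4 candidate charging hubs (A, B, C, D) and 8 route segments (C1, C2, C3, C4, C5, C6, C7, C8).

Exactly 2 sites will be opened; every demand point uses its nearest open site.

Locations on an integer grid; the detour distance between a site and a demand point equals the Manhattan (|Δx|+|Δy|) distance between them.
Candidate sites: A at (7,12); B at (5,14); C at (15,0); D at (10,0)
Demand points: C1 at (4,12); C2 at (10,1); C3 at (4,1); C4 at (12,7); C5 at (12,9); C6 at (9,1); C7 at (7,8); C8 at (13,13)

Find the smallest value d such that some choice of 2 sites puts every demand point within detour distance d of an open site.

Open {A, D}.
  Farthest demand point is C4 at detour distance 9 (to D); all others are ≤ 9.
With {B, D} the worst case is 11.
With {A, C} the worst case is 12.
No size-2 selection achieves below 9.

9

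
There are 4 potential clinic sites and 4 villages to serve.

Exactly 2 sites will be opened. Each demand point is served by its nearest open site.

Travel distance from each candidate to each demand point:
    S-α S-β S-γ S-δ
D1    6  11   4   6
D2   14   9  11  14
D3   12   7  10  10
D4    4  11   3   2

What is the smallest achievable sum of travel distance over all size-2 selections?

16

Open {D3, D4}.
  S-α→D4 4, S-β→D3 7, S-γ→D4 3, S-δ→D4 2  ⇒ total 16.
Compare {D2, D4}: total 18.
Compare {D1, D4}: total 20.
No size-2 selection does better; minimum is 16.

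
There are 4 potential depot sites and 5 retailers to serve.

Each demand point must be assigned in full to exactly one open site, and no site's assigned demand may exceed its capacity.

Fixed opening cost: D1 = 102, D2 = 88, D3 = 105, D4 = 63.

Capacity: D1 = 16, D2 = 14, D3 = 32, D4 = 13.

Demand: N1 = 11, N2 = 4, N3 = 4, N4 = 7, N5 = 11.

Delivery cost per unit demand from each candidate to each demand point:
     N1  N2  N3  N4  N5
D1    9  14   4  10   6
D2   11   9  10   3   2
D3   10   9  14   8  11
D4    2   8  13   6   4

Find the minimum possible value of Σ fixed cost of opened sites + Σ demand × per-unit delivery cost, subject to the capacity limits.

Open {D1, D2, D4}; cheapest assignment that respects the capacities:
  D1 (cap 16, load 15): N3, N5 — cost 4×4 + 11×6 = 82
  D2 (cap 14, load 11): N2, N4 — cost 4×9 + 7×3 = 57
  D4 (cap 13, load 11): N1 — cost 11×2 = 22
  Shipping 161, fixed 253 → total 414.
  Any other capacity-feasible assignment to {D1, D2, D4} ships for at least 161.
Compare {D2, D3, D4}: its best feasible assignment gives total 448.
Compare {D3, D4}: its best feasible assignment gives total 459.
Every other set of open sites that can feasibly serve all demand totals ≥ 448 even under its best assignment. Minimum: 414.

414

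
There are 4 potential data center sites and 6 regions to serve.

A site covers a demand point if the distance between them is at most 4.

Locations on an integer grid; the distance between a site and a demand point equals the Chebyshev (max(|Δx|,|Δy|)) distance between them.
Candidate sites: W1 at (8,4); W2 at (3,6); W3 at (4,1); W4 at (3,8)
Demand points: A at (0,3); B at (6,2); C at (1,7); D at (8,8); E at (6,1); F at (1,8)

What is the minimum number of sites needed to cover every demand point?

2

Coverage sets (demand points within 4 of each site):
  W1: {B, D, E}
  W2: {A, B, C, F}
  W3: {A, B, E}
  W4: {C, F}
No single site covers all 6 demand points.
But {W1, W2} covers everything, so the minimum is 2.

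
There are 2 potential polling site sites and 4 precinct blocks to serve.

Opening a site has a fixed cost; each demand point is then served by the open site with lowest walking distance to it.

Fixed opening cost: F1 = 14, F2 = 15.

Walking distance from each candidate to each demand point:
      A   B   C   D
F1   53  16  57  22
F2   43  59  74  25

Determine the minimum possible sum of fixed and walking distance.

Open {F1}: assign each demand point to its cheapest open site.
  A→F1 53, B→F1 16, C→F1 57, D→F1 22
  walking distance 148, fixed 14 → total 162.
Compare {F1, F2}: walking distance 138 + fixed 29 = 167.
Compare {F2}: walking distance 201 + fixed 15 = 216.

162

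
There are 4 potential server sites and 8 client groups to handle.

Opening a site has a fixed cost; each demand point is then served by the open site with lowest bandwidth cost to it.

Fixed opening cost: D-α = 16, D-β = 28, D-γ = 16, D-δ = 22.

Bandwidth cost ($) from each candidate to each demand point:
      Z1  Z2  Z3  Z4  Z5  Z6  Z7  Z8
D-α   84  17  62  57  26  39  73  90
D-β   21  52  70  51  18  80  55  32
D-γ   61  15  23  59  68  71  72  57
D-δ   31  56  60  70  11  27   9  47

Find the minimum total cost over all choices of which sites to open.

Open {D-β, D-γ, D-δ}: assign each demand point to its cheapest open site.
  Z1→D-β 21, Z2→D-γ 15, Z3→D-γ 23, Z4→D-β 51, Z5→D-δ 11, Z6→D-δ 27, Z7→D-δ 9, Z8→D-β 32
  bandwidth cost 189, fixed 66 → total 255.
Compare {D-γ, D-δ}: bandwidth cost 222 + fixed 38 = 260.
Compare {D-α, D-β, D-γ, D-δ}: bandwidth cost 189 + fixed 82 = 271.
Compare {D-α, D-γ, D-δ}: bandwidth cost 220 + fixed 54 = 274.
All other subsets cost ≥ 260. Minimum total cost: 255.

255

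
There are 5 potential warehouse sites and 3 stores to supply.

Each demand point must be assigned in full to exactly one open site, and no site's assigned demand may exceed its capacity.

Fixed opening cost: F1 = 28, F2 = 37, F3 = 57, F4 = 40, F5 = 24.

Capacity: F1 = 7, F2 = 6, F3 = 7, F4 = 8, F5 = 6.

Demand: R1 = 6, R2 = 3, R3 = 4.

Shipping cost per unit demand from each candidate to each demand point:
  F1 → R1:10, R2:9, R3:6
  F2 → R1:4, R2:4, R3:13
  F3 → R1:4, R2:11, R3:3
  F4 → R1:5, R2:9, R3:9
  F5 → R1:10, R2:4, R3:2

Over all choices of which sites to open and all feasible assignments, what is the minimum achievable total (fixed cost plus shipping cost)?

140

Open {F1, F2}; cheapest assignment that respects the capacities:
  F1 (cap 7, load 7): R2, R3 — cost 3×9 + 4×6 = 51
  F2 (cap 6, load 6): R1 — cost 6×4 = 24
  Shipping 75, fixed 65 → total 140.
  Any other capacity-feasible assignment to {F1, F2} ships for at least 75.
Compare {F1, F2, F5}: its best feasible assignment gives total 148.
Compare {F1, F4}: its best feasible assignment gives total 149.
Every other set of open sites that can feasibly serve all demand totals ≥ 148 even under its best assignment. Minimum: 140.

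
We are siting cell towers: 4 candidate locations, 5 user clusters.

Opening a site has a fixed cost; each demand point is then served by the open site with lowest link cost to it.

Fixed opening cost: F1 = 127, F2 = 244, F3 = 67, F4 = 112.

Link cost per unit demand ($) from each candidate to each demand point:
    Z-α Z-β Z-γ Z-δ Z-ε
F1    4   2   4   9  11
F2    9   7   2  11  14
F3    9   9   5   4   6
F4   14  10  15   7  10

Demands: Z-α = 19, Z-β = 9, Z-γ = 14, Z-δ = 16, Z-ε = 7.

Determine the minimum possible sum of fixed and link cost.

450

Open {F1, F3}: assign each demand point to its cheapest open site.
  Z-α→F1 19×4=76, Z-β→F1 9×2=18, Z-γ→F1 14×4=56, Z-δ→F3 16×4=64, Z-ε→F3 7×6=42
  link cost 256, fixed 194 → total 450.
Compare {F3}: link cost 428 + fixed 67 = 495.
Compare {F1}: link cost 371 + fixed 127 = 498.
Compare {F1, F3, F4}: link cost 256 + fixed 306 = 562.
All other subsets cost ≥ 495. Minimum total cost: 450.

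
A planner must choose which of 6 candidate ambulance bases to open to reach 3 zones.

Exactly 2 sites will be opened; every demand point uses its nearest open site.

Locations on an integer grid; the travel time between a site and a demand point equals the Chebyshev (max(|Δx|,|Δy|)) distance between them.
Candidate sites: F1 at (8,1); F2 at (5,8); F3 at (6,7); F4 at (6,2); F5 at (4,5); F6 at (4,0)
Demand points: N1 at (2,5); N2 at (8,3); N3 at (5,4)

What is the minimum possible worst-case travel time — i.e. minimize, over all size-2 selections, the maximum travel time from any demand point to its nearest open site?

2

Open {F1, F5}.
  Farthest demand point is N1 at travel time 2 (to F5); all others are ≤ 2.
With {F4, F5} the worst case is 2.
With {F1, F2} the worst case is 3.
No size-2 selection achieves below 2.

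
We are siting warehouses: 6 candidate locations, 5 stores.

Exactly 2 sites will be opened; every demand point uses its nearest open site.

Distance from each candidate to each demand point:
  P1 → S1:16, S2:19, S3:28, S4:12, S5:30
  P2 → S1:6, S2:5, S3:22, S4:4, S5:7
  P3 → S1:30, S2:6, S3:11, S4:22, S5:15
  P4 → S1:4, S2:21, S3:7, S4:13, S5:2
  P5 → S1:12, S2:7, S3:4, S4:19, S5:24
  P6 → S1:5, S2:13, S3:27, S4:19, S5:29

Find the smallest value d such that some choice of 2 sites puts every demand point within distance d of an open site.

7

Open {P2, P4}.
  Farthest demand point is S3 at distance 7 (to P4); all others are ≤ 7.
With {P2, P5} the worst case is 7.
With {P2, P3} the worst case is 11.
No size-2 selection achieves below 7.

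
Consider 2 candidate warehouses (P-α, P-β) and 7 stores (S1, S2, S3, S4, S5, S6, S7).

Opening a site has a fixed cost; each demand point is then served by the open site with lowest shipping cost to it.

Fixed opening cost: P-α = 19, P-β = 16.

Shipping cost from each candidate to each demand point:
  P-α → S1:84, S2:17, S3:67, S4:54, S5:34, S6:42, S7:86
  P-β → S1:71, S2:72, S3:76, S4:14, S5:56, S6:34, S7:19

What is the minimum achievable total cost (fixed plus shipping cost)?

291

Open {P-α, P-β}: assign each demand point to its cheapest open site.
  S1→P-β 71, S2→P-α 17, S3→P-α 67, S4→P-β 14, S5→P-α 34, S6→P-β 34, S7→P-β 19
  shipping cost 256, fixed 35 → total 291.
Compare {P-β}: shipping cost 342 + fixed 16 = 358.
Compare {P-α}: shipping cost 384 + fixed 19 = 403.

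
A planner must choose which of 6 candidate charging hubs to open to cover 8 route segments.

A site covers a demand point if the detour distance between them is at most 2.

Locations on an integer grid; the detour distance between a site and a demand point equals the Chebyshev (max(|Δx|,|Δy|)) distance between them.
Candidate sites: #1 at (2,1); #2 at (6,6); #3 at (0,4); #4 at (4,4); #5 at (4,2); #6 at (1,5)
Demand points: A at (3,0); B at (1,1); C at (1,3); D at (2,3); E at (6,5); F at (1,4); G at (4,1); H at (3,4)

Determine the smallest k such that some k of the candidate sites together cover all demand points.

3

Coverage sets (demand points within 2 of each site):
  #1: {A, B, C, D, G}
  #2: {E}
  #3: {C, D, F}
  #4: {D, E, H}
  #5: {A, D, G, H}
  #6: {C, D, F, H}
No 2 sites suffice: every size-2 union leaves at least one demand point uncovered.
But {#1, #2, #6} covers everything, so the minimum is 3.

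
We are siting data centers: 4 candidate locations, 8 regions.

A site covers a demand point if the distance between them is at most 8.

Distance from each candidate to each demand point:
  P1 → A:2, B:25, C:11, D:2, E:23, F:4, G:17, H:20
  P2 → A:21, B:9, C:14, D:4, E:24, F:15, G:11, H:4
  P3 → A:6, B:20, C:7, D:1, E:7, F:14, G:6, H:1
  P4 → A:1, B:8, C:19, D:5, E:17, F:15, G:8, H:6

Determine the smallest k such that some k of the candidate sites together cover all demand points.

3

Coverage sets (demand points within 8 of each site):
  P1: {A, D, F}
  P2: {D, H}
  P3: {A, C, D, E, G, H}
  P4: {A, B, D, G, H}
No 2 sites suffice: every size-2 union leaves at least one demand point uncovered.
But {P1, P3, P4} covers everything, so the minimum is 3.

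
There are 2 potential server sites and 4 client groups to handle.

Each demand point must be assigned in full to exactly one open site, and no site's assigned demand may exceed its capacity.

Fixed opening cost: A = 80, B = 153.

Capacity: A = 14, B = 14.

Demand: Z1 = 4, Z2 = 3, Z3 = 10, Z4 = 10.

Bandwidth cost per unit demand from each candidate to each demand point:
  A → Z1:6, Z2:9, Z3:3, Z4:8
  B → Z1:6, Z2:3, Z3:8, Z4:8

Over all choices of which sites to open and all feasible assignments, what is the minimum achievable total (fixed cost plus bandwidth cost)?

376

Open {A, B}; cheapest assignment that respects the capacities:
  A (cap 14, load 14): Z1, Z3 — cost 4×6 + 10×3 = 54
  B (cap 14, load 13): Z2, Z4 — cost 3×3 + 10×8 = 89
  Shipping 143, fixed 233 → total 376.
  Any other capacity-feasible assignment to {A, B} ships for at least 143.
Total demand is 27 and no other set of sites has combined capacity ≥ 27, so {A, B} is the only feasible choice of open sites. Minimum: 376.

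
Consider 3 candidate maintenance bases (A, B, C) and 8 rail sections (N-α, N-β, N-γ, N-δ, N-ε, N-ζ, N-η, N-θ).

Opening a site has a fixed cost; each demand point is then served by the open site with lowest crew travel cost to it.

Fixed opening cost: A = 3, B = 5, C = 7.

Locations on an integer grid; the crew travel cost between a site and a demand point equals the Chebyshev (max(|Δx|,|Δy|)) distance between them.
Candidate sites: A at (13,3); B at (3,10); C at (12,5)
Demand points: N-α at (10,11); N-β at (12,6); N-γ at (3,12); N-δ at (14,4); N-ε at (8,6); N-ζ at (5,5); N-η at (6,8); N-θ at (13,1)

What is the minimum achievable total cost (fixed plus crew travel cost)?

Open {A, B}: assign each demand point to its cheapest open site.
  N-α→B 7, N-β→A 3, N-γ→B 2, N-δ→A 1, N-ε→A 5, N-ζ→B 5, N-η→B 3, N-θ→A 2
  crew travel cost 28, fixed 8 → total 36.
Compare {B, C}: crew travel cost 27 + fixed 12 = 39.
Compare {A, B, C}: crew travel cost 24 + fixed 15 = 39.
Compare {C}: crew travel cost 39 + fixed 7 = 46.
All other subsets cost ≥ 39. Minimum total cost: 36.

36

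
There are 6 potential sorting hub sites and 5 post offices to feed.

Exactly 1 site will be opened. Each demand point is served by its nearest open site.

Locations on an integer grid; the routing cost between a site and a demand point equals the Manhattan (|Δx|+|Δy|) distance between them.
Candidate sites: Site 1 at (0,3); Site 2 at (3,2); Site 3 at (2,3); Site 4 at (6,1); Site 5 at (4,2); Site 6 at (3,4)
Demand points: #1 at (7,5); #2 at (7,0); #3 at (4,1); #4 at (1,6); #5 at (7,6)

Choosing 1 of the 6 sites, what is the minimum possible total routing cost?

Open {Site 4}.
  #1→Site 4 5, #2→Site 4 2, #3→Site 4 2, #4→Site 4 10, #5→Site 4 6  ⇒ total 25.
Compare {Site 5}: total 26.
Compare {Site 6}: total 27.
No size-1 selection does better; minimum is 25.

25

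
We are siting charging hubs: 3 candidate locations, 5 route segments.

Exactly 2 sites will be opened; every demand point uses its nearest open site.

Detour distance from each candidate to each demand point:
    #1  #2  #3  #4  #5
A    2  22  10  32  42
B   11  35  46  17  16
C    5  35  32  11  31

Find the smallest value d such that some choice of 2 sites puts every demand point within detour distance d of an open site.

Open {A, B}.
  Farthest demand point is #2 at detour distance 22 (to A); all others are ≤ 22.
With {A, C} the worst case is 31.
With {B, C} the worst case is 35.
No size-2 selection achieves below 22.

22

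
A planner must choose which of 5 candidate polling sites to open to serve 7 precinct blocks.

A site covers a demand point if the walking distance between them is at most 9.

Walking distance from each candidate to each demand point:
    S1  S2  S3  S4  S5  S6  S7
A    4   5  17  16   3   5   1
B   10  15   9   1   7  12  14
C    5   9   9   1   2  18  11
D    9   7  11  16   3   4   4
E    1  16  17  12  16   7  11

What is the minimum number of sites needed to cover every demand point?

2

Coverage sets (demand points within 9 of each site):
  A: {S1, S2, S5, S6, S7}
  B: {S3, S4, S5}
  C: {S1, S2, S3, S4, S5}
  D: {S1, S2, S5, S6, S7}
  E: {S1, S6}
No single site covers all 7 demand points.
But {A, B} covers everything, so the minimum is 2.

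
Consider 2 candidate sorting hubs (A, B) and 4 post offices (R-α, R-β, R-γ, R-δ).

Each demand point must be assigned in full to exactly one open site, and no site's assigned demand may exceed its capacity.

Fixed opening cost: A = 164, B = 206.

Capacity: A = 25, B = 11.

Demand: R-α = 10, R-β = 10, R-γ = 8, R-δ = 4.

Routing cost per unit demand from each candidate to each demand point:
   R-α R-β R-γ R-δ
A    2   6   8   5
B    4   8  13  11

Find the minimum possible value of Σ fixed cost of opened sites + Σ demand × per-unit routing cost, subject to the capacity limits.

Open {A, B}; cheapest assignment that respects the capacities:
  A (cap 25, load 22): R-α, R-γ, R-δ — cost 10×2 + 8×8 + 4×5 = 104
  B (cap 11, load 10): R-β — cost 10×8 = 80
  Shipping 184, fixed 370 → total 554.
  Any other capacity-feasible assignment to {A, B} ships for at least 184.
Total demand is 32 and no other set of sites has combined capacity ≥ 32, so {A, B} is the only feasible choice of open sites. Minimum: 554.

554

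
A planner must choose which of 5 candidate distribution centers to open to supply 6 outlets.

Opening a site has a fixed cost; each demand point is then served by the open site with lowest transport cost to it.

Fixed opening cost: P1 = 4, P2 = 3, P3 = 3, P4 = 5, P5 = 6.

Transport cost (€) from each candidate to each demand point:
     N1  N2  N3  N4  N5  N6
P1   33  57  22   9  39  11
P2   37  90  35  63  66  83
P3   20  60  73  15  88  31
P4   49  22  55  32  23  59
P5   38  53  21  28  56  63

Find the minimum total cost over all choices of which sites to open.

119

Open {P1, P3, P4}: assign each demand point to its cheapest open site.
  N1→P3 20, N2→P4 22, N3→P1 22, N4→P1 9, N5→P4 23, N6→P1 11
  transport cost 107, fixed 12 → total 119.
Compare {P1, P2, P3, P4}: transport cost 107 + fixed 15 = 122.
Compare {P1, P3, P4, P5}: transport cost 106 + fixed 18 = 124.
Compare {P1, P2, P3, P4, P5}: transport cost 106 + fixed 21 = 127.
All other subsets cost ≥ 122. Minimum total cost: 119.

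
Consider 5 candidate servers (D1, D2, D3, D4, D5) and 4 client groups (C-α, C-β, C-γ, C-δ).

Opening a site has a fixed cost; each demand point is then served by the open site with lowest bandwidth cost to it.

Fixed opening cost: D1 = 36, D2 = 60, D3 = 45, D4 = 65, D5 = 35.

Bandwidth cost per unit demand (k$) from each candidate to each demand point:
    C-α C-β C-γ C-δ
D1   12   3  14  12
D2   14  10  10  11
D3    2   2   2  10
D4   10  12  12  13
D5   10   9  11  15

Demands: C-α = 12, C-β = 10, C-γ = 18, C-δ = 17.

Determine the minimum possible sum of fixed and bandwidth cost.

295

Open {D3}: assign each demand point to its cheapest open site.
  C-α→D3 12×2=24, C-β→D3 10×2=20, C-γ→D3 18×2=36, C-δ→D3 17×10=170
  bandwidth cost 250, fixed 45 → total 295.
Compare {D3, D5}: bandwidth cost 250 + fixed 80 = 330.
Compare {D1, D3}: bandwidth cost 250 + fixed 81 = 331.
Compare {D2, D3}: bandwidth cost 250 + fixed 105 = 355.
All other subsets cost ≥ 330. Minimum total cost: 295.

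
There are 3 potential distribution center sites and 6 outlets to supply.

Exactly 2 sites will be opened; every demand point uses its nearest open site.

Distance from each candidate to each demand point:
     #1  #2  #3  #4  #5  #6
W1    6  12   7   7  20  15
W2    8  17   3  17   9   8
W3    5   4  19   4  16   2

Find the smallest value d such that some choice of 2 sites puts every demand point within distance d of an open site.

9

Open {W2, W3}.
  Farthest demand point is #5 at distance 9 (to W2); all others are ≤ 9.
With {W1, W2} the worst case is 12.
With {W1, W3} the worst case is 16.
No size-2 selection achieves below 9.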